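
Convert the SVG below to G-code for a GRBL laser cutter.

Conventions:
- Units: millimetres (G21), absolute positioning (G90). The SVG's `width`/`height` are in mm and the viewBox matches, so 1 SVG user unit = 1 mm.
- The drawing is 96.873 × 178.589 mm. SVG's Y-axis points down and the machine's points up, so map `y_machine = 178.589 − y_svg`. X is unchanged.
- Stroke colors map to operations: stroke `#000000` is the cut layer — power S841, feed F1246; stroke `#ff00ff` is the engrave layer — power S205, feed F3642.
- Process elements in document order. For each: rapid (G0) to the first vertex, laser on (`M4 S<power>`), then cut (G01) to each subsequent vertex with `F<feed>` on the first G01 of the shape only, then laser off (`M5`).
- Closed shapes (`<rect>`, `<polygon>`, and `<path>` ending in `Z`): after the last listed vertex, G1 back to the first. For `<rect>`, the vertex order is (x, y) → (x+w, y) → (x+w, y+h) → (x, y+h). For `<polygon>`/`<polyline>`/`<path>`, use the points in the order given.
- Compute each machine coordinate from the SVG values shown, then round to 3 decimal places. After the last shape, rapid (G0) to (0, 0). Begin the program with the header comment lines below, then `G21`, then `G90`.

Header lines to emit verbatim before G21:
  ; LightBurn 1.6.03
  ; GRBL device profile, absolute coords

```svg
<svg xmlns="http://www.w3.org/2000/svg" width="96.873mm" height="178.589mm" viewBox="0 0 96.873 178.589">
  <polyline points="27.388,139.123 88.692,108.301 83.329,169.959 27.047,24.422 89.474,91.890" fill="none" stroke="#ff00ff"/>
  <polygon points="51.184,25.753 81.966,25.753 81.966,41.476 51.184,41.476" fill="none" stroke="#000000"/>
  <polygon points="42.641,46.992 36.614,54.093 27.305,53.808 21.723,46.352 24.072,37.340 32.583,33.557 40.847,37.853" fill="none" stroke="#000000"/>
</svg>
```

1 u = 1 mm; y_m = 178.589 − y.

[1] `<polyline>` open polyline, #ff00ff→engrave S205 F3642: (27.388,39.466) → (88.692,70.288) → (83.329,8.630) → (27.047,154.167) → (89.474,86.699)

[2] `<polygon>` rectangle, #000000→cut S841 F1246: (51.184,152.836) → (81.966,152.836) → (81.966,137.113) → (51.184,137.113) → (51.184,152.836) (closed)

[3] `<polygon>` regular polygon, #000000→cut S841 F1246: (42.641,131.597) → (36.614,124.496) → (27.305,124.781) → (21.723,132.237) → (24.072,141.249) → (32.583,145.032) → (40.847,140.736) → (42.641,131.597) (closed)

; LightBurn 1.6.03
; GRBL device profile, absolute coords
G21
G90
G0 X27.388 Y39.466
M4 S205
G01 X88.692 Y70.288 F3642
G01 X83.329 Y8.630
G01 X27.047 Y154.167
G01 X89.474 Y86.699
M5
G0 X51.184 Y152.836
M4 S841
G01 X81.966 Y152.836 F1246
G01 X81.966 Y137.113
G01 X51.184 Y137.113
G01 X51.184 Y152.836
M5
G0 X42.641 Y131.597
M4 S841
G01 X36.614 Y124.496 F1246
G01 X27.305 Y124.781
G01 X21.723 Y132.237
G01 X24.072 Y141.249
G01 X32.583 Y145.032
G01 X40.847 Y140.736
G01 X42.641 Y131.597
M5
G0 X0.000 Y0.000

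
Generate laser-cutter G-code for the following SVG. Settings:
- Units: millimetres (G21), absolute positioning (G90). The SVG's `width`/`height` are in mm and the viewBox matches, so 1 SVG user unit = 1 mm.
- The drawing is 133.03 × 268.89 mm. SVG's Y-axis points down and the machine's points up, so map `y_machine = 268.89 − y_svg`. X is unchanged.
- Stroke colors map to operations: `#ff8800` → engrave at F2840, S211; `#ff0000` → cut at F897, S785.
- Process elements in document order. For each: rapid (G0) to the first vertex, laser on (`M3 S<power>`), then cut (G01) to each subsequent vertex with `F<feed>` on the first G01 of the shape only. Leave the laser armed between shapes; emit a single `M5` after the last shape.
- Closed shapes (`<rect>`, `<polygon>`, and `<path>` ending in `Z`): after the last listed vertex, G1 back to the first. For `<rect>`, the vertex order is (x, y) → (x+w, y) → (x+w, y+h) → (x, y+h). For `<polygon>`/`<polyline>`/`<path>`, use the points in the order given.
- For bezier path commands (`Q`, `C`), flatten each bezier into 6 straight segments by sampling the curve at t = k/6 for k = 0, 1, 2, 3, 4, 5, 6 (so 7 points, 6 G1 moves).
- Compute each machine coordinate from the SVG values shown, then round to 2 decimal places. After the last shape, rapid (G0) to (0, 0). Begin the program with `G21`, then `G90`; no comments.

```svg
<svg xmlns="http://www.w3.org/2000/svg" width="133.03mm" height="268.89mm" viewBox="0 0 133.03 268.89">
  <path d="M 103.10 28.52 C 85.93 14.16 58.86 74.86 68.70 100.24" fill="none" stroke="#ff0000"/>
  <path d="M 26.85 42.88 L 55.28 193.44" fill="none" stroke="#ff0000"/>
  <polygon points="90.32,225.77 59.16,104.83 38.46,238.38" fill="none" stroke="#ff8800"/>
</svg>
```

viewBox `0 0 133.03 268.89` with mm width/height → 1 unit = 1 mm. Flip: y_m = 268.89 − y_svg.

**Shape 1** — `<path>` cubic bezier, stroke `#ff0000` → cut (S785, F897). Control points (SVG): P0=(103.10,28.52), P1=(85.93,14.16), P2=(58.86,74.86), P3=(68.70,100.24); sampled at t=k/6. Machine vertices: (103.10,240.37) → (93.91,241.81) → (84.36,233.80) → (75.77,219.41) → (69.43,201.72) → (66.64,183.77) → (68.70,168.65). Open path.

**Shape 2** — `<path>` line segment, stroke `#ff0000` → cut (S785, F897). Machine vertices: (26.85,226.01) → (55.28,75.45). Open path.

**Shape 3** — `<polygon>` closed polygon, stroke `#ff8800` → engrave (S211, F2840). Machine vertices: (90.32,43.12) → (59.16,164.06) → (38.46,30.51) → (90.32,43.12). Closed: final G1 returns to the first vertex.

G21
G90
G0 X103.10 Y240.37
M3 S785
G01 X93.91 Y241.81 F897
G01 X84.36 Y233.80
G01 X75.77 Y219.41
G01 X69.43 Y201.72
G01 X66.64 Y183.77
G01 X68.70 Y168.65
G0 X26.85 Y226.01
M3 S785
G01 X55.28 Y75.45 F897
G0 X90.32 Y43.12
M3 S211
G01 X59.16 Y164.06 F2840
G01 X38.46 Y30.51
G01 X90.32 Y43.12
M5
G0 X0.00 Y0.00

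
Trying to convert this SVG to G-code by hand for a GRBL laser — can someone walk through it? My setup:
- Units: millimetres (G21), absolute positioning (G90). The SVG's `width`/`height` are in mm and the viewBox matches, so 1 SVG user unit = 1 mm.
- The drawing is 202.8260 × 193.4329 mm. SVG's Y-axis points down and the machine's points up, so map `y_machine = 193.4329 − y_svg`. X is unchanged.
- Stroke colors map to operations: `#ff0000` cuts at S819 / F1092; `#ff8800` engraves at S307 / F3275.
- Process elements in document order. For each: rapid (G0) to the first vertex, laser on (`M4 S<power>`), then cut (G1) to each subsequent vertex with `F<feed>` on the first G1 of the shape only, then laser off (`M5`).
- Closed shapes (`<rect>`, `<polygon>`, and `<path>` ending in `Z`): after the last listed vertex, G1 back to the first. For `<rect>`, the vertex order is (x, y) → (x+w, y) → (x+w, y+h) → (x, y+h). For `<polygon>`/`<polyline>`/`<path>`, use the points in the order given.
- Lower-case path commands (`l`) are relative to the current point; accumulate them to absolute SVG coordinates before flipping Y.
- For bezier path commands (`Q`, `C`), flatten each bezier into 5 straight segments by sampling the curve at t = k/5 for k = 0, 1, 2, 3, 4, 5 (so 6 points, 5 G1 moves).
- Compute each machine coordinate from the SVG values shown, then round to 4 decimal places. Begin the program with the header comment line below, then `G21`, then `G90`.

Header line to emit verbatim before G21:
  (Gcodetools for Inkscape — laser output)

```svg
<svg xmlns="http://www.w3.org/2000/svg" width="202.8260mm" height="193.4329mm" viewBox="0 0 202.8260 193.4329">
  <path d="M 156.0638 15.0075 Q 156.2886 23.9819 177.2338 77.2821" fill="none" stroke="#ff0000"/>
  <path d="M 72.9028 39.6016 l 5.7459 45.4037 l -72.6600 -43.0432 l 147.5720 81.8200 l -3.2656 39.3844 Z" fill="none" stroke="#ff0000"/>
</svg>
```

(Gcodetools for Inkscape — laser output)
G21
G90
G0 X156.0638 Y178.4254
M4 S819
G1 X156.9825 Y173.0626 F1092
G1 X159.5589 Y164.1538
G1 X163.7929 Y151.6988
G1 X169.6845 Y135.6978
G1 X177.2338 Y116.1508
M5
G0 X72.9028 Y153.8313
M4 S819
G1 X78.6487 Y108.4276 F1092
G1 X5.9887 Y151.4708
G1 X153.5607 Y69.6508
G1 X150.2951 Y30.2664
G1 X72.9028 Y153.8313
M5

1 u = 1 mm; y_m = 193.4329 − y.

[1] `<path>` quadratic bezier, #ff0000→cut S819 F1092: (156.0638,178.4254) → (156.9825,173.0626) → (159.5589,164.1538) → (163.7929,151.6988) → (169.6845,135.6978) → (177.2338,116.1508)

[2] `<path>` closed polygon, #ff0000→cut S819 F1092: (72.9028,153.8313) → (78.6487,108.4276) → (5.9887,151.4708) → (153.5607,69.6508) → (150.2951,30.2664) → (72.9028,153.8313) (closed)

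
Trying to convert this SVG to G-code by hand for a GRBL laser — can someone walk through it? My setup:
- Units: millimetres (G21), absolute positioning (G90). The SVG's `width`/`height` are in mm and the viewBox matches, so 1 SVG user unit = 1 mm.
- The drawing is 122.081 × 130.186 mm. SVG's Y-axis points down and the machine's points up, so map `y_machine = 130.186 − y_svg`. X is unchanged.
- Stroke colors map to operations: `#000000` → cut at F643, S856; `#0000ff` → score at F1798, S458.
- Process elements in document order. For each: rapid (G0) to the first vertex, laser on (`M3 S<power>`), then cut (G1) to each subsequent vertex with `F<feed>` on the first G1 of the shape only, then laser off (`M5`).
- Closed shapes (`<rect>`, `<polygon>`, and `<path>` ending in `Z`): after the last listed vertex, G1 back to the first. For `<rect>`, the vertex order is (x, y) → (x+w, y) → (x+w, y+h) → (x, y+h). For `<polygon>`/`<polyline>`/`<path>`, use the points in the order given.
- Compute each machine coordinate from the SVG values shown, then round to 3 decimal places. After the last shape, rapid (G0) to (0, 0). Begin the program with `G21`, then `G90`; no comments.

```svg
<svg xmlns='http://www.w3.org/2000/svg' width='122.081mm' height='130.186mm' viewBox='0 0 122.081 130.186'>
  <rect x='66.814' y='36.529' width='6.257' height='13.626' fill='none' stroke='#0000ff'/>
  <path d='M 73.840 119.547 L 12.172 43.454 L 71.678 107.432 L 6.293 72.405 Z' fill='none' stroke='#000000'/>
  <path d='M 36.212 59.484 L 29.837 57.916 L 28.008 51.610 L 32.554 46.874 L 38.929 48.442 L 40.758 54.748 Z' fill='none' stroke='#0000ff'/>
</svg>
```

1 u = 1 mm; y_m = 130.186 − y.

[1] `<rect>` rectangle, #0000ff→score S458 F1798: (66.814,93.657) → (73.071,93.657) → (73.071,80.031) → (66.814,80.031) → (66.814,93.657) (closed)

[2] `<path>` closed polygon, #000000→cut S856 F643: (73.840,10.639) → (12.172,86.732) → (71.678,22.754) → (6.293,57.781) → (73.840,10.639) (closed)

[3] `<path>` regular polygon, #0000ff→score S458 F1798: (36.212,70.702) → (29.837,72.270) → (28.008,78.576) → (32.554,83.312) → (38.929,81.744) → (40.758,75.438) → (36.212,70.702) (closed)

G21
G90
G0 X66.814 Y93.657
M3 S458
G1 X73.071 Y93.657 F1798
G1 X73.071 Y80.031
G1 X66.814 Y80.031
G1 X66.814 Y93.657
M5
G0 X73.840 Y10.639
M3 S856
G1 X12.172 Y86.732 F643
G1 X71.678 Y22.754
G1 X6.293 Y57.781
G1 X73.840 Y10.639
M5
G0 X36.212 Y70.702
M3 S458
G1 X29.837 Y72.270 F1798
G1 X28.008 Y78.576
G1 X32.554 Y83.312
G1 X38.929 Y81.744
G1 X40.758 Y75.438
G1 X36.212 Y70.702
M5
G0 X0.000 Y0.000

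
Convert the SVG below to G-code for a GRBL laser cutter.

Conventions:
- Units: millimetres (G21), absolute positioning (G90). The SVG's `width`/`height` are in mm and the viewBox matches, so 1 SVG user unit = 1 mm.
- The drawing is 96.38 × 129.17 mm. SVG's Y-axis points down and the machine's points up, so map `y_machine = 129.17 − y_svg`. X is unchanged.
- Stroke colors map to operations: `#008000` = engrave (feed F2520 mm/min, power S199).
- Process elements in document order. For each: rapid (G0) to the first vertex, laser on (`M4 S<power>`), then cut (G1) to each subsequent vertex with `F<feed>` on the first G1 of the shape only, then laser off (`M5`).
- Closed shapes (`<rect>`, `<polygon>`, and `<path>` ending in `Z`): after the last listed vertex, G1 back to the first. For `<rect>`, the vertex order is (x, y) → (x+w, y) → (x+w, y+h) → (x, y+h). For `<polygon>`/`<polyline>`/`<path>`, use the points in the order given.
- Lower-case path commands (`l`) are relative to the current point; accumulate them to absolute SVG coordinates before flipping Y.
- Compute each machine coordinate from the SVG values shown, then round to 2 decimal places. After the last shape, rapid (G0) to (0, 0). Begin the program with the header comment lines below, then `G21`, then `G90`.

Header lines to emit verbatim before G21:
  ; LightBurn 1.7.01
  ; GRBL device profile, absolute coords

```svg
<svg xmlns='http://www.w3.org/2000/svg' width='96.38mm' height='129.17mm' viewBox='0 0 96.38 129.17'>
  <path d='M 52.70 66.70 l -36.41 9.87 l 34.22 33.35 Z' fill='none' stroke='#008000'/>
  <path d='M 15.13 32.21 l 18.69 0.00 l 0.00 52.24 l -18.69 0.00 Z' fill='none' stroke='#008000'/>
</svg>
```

Since the viewBox matches the mm dimensions, user units are millimetres directly. The only transform is the Y-flip y_m = 129.17 − y_svg.

Shape 1 is a closed polygon drawn with `<path>`. Its stroke #008000 means engrave at S199, F2520. After flipping Y the toolpath is (52.70,62.47) → (16.29,52.60) → (50.51,19.25) → (52.70,62.47), returning to the start.

Shape 2 is a rectangle drawn with `<path>`. Its stroke #008000 means engrave at S199, F2520. After flipping Y the toolpath is (15.13,96.96) → (33.82,96.96) → (33.82,44.72) → (15.13,44.72) → (15.13,96.96), returning to the start.

; LightBurn 1.7.01
; GRBL device profile, absolute coords
G21
G90
G0 X52.70 Y62.47
M4 S199
G1 X16.29 Y52.60 F2520
G1 X50.51 Y19.25
G1 X52.70 Y62.47
M5
G0 X15.13 Y96.96
M4 S199
G1 X33.82 Y96.96 F2520
G1 X33.82 Y44.72
G1 X15.13 Y44.72
G1 X15.13 Y96.96
M5
G0 X0.00 Y0.00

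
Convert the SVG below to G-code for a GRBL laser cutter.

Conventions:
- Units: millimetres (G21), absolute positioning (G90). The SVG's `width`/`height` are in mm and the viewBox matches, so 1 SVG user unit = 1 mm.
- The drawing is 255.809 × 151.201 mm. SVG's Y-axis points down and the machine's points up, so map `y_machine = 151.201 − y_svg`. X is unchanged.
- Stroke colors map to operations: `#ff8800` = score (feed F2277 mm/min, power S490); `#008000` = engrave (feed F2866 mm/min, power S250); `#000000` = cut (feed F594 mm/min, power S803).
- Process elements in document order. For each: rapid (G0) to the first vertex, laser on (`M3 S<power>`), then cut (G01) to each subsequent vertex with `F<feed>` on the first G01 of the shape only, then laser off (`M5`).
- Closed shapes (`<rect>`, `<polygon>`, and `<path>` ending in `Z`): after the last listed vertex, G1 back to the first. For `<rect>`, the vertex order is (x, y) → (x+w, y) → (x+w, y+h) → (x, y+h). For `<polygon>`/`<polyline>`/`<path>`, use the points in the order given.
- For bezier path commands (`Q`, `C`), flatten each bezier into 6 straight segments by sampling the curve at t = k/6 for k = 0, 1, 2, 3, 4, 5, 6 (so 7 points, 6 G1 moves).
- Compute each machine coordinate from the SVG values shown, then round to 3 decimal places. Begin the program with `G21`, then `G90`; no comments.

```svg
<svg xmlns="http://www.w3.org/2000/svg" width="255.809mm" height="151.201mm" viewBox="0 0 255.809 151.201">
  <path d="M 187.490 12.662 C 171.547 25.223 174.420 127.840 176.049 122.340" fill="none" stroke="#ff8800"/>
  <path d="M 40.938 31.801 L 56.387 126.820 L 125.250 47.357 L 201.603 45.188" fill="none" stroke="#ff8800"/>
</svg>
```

G21
G90
G0 X187.490 Y138.539
M3 S490
G01 X180.994 Y125.671 F2277
G01 X177.076 Y103.299
G01 X175.180 Y76.927
G01 X174.748 Y52.060
G01 X175.224 Y34.203
G01 X176.049 Y28.861
M5
G0 X40.938 Y119.400
M3 S490
G01 X56.387 Y24.381 F2277
G01 X125.250 Y103.844
G01 X201.603 Y106.013
M5

viewBox `0 0 255.809 151.201` with mm width/height → 1 unit = 1 mm. Flip: y_m = 151.201 − y_svg.

**Shape 1** — `<path>` cubic bezier, stroke `#ff8800` → score (S490, F2277). Control points (SVG): P0=(187.490,12.662), P1=(171.547,25.223), P2=(174.420,127.840), P3=(176.049,122.340); sampled at t=k/6. Machine vertices: (187.490,138.539) → (180.994,125.671) → (177.076,103.299) → (175.180,76.927) → (174.748,52.060) → (175.224,34.203) → (176.049,28.861). Open path.

**Shape 2** — `<path>` open polyline, stroke `#ff8800` → score (S490, F2277). Machine vertices: (40.938,119.400) → (56.387,24.381) → (125.250,103.844) → (201.603,106.013). Open path.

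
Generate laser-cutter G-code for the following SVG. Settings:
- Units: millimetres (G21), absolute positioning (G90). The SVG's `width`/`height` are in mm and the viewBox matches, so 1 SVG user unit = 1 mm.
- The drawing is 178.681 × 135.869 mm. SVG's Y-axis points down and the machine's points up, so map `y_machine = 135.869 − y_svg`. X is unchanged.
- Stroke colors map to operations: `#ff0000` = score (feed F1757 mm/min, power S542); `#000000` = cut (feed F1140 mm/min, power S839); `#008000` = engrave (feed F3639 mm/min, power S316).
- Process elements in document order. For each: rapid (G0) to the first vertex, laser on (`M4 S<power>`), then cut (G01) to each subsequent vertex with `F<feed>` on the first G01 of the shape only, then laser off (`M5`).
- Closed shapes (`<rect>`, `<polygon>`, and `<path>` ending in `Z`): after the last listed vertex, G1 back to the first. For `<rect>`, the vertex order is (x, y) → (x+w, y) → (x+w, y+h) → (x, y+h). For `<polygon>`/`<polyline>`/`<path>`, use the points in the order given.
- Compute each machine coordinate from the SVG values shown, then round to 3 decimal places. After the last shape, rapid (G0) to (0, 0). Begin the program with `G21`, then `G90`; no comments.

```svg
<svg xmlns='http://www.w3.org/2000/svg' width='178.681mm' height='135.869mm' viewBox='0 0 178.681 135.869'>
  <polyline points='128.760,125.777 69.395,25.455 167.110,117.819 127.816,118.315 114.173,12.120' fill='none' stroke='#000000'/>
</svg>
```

Since the viewBox matches the mm dimensions, user units are millimetres directly. The only transform is the Y-flip y_m = 135.869 − y_svg.

Shape 1 is a open polyline drawn with `<polyline>`. Its stroke #000000 means cut at S839, F1140. After flipping Y the toolpath is (128.760,10.092) → (69.395,110.414) → (167.110,18.050) → (127.816,17.554) → (114.173,123.749).

G21
G90
G0 X128.760 Y10.092
M4 S839
G01 X69.395 Y110.414 F1140
G01 X167.110 Y18.050
G01 X127.816 Y17.554
G01 X114.173 Y123.749
M5
G0 X0.000 Y0.000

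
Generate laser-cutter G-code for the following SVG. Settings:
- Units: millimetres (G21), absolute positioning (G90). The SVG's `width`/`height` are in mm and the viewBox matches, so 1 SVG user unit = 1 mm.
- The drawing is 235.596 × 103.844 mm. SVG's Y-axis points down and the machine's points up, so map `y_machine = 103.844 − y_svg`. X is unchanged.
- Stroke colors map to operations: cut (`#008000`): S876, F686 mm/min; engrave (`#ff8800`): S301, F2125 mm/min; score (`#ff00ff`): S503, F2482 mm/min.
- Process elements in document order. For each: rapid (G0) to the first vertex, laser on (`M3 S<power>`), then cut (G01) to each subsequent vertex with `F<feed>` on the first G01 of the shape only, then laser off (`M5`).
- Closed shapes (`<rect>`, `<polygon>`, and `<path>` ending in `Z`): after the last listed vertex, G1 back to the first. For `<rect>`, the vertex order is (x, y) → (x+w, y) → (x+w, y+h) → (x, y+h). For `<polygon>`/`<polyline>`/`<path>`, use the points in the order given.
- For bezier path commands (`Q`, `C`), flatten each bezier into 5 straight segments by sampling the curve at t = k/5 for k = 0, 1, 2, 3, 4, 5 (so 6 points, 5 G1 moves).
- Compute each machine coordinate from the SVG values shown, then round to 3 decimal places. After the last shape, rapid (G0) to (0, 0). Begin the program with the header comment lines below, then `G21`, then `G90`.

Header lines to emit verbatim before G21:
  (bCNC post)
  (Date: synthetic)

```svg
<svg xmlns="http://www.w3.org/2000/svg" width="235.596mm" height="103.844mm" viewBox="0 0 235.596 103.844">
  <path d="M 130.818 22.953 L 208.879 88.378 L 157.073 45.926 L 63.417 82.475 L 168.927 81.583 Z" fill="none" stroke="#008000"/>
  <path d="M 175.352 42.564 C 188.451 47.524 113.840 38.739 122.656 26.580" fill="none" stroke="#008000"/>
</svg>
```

(bCNC post)
(Date: synthetic)
G21
G90
G0 X130.818 Y80.891
M3 S876
G01 X208.879 Y15.466 F686
G01 X157.073 Y57.918
G01 X63.417 Y21.369
G01 X168.927 Y22.261
G01 X130.818 Y80.891
M5
G0 X175.352 Y61.280
M3 S876
G01 X174.055 Y59.870 F686
G01 X159.923 Y61.262
G01 X141.169 Y64.956
G01 X126.009 Y70.456
G01 X122.656 Y77.264
M5
G0 X0.000 Y0.000

1 u = 1 mm; y_m = 103.844 − y.

[1] `<path>` closed polygon, #008000→cut S876 F686: (130.818,80.891) → (208.879,15.466) → (157.073,57.918) → (63.417,21.369) → (168.927,22.261) → (130.818,80.891) (closed)

[2] `<path>` cubic bezier, #008000→cut S876 F686: (175.352,61.280) → (174.055,59.870) → (159.923,61.262) → (141.169,64.956) → (126.009,70.456) → (122.656,77.264)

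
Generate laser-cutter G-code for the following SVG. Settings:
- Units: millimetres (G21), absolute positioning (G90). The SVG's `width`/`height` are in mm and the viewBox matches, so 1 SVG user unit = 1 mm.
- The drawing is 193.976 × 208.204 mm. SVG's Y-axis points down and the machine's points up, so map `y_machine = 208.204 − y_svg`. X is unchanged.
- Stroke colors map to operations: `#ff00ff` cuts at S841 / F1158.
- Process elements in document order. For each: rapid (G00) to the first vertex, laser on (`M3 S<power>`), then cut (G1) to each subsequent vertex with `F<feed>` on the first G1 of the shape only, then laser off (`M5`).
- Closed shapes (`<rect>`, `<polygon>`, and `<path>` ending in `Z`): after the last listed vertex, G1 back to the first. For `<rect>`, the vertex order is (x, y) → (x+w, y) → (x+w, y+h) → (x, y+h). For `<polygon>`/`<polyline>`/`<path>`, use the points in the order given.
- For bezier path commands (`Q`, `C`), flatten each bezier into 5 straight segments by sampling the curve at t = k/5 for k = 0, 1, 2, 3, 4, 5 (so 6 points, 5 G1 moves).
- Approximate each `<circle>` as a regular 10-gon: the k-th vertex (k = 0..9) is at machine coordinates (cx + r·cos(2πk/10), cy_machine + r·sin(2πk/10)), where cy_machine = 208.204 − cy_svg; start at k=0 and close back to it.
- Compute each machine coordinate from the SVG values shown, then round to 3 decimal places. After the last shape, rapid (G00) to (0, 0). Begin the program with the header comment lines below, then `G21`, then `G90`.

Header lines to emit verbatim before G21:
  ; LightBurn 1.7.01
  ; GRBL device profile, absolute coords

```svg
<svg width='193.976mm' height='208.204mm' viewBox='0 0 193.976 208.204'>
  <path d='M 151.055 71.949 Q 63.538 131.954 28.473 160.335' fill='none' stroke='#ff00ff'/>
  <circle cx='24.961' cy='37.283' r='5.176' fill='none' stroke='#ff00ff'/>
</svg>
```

; LightBurn 1.7.01
; GRBL device profile, absolute coords
G21
G90
G00 X151.055 Y136.255
M3 S841
G1 X118.146 Y113.518 F1158
G1 X89.434 Y93.311
G1 X64.917 Y75.634
G1 X44.597 Y60.486
G1 X28.473 Y47.869
M5
G00 X30.137 Y170.921
M3 S841
G1 X29.148 Y173.963 F1158
G1 X26.560 Y175.844
G1 X23.362 Y175.844
G1 X20.774 Y173.963
G1 X19.785 Y170.921
G1 X20.774 Y167.879
G1 X23.362 Y165.998
G1 X26.560 Y165.998
G1 X29.148 Y167.879
G1 X30.137 Y170.921
M5
G00 X0.000 Y0.000

1 u = 1 mm; y_m = 208.204 − y.

[1] `<path>` quadratic bezier, #ff00ff→cut S841 F1158: (151.055,136.255) → (118.146,113.518) → (89.434,93.311) → (64.917,75.634) → (44.597,60.486) → (28.473,47.869)

[2] `<circle>` circle, #ff00ff→cut S841 F1158: (30.137,170.921) → (29.148,173.963) → (26.560,175.844) → (23.362,175.844) → (20.774,173.963) → (19.785,170.921) → (20.774,167.879) → (23.362,165.998) → (26.560,165.998) → (29.148,167.879) → (30.137,170.921) (closed)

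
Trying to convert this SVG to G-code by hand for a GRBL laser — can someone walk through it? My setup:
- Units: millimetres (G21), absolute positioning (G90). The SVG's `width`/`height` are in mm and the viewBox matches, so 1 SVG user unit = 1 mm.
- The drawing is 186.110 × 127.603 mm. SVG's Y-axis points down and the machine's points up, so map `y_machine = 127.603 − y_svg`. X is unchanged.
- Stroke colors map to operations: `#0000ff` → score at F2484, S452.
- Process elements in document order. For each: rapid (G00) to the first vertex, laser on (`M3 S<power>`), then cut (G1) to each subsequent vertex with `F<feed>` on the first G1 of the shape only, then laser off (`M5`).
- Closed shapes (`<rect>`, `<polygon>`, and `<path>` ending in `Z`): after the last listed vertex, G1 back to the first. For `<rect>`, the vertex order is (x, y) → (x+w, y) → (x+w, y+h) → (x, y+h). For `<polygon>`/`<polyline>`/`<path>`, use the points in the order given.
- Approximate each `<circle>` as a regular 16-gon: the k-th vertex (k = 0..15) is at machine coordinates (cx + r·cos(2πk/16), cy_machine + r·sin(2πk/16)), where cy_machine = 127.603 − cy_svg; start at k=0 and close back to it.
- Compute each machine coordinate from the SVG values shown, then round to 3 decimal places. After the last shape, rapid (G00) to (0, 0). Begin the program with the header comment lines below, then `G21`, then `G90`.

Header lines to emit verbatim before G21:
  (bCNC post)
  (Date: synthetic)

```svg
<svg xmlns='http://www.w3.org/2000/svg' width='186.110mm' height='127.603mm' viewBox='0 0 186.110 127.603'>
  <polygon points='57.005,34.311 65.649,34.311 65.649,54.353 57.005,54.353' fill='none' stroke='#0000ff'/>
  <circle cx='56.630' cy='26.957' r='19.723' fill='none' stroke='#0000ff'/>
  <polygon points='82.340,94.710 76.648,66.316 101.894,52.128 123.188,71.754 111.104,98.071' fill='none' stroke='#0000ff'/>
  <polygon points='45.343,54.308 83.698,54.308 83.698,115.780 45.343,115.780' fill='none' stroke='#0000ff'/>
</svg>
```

(bCNC post)
(Date: synthetic)
G21
G90
G00 X57.005 Y93.292
M3 S452
G1 X65.649 Y93.292 F2484
G1 X65.649 Y73.250
G1 X57.005 Y73.250
G1 X57.005 Y93.292
M5
G00 X76.353 Y100.646
M3 S452
G1 X74.852 Y108.194 F2484
G1 X70.576 Y114.592
G1 X64.178 Y118.868
G1 X56.630 Y120.369
G1 X49.082 Y118.868
G1 X42.684 Y114.592
G1 X38.408 Y108.194
G1 X36.907 Y100.646
G1 X38.408 Y93.098
G1 X42.684 Y86.700
G1 X49.082 Y82.424
G1 X56.630 Y80.923
G1 X64.178 Y82.424
G1 X70.576 Y86.700
G1 X74.852 Y93.098
G1 X76.353 Y100.646
M5
G00 X82.340 Y32.893
M3 S452
G1 X76.648 Y61.287 F2484
G1 X101.894 Y75.475
G1 X123.188 Y55.849
G1 X111.104 Y29.532
G1 X82.340 Y32.893
M5
G00 X45.343 Y73.295
M3 S452
G1 X83.698 Y73.295 F2484
G1 X83.698 Y11.823
G1 X45.343 Y11.823
G1 X45.343 Y73.295
M5
G00 X0.000 Y0.000

viewBox `0 0 186.110 127.603` with mm width/height → 1 unit = 1 mm. Flip: y_m = 127.603 − y_svg.

**Shape 1** — `<polygon>` rectangle, stroke `#0000ff` → score (S452, F2484). Machine vertices: (57.005,93.292) → (65.649,93.292) → (65.649,73.250) → (57.005,73.250) → (57.005,93.292). Closed: final G1 returns to the first vertex.

**Shape 2** — `<circle>` circle, stroke `#0000ff` → score (S452, F2484). Machine vertices: (76.353,100.646) → (74.852,108.194) → (70.576,114.592) → (64.178,118.868) → (56.630,120.369) → (49.082,118.868) → (42.684,114.592) → (38.408,108.194) → (36.907,100.646) → (38.408,93.098) → (42.684,86.700) → (49.082,82.424) → (56.630,80.923) → (64.178,82.424) → (70.576,86.700) → (74.852,93.098) → (76.353,100.646). Closed: final G1 returns to the first vertex.

**Shape 3** — `<polygon>` regular polygon, stroke `#0000ff` → score (S452, F2484). Machine vertices: (82.340,32.893) → (76.648,61.287) → (101.894,75.475) → (123.188,55.849) → (111.104,29.532) → (82.340,32.893). Closed: final G1 returns to the first vertex.

**Shape 4** — `<polygon>` rectangle, stroke `#0000ff` → score (S452, F2484). Machine vertices: (45.343,73.295) → (83.698,73.295) → (83.698,11.823) → (45.343,11.823) → (45.343,73.295). Closed: final G1 returns to the first vertex.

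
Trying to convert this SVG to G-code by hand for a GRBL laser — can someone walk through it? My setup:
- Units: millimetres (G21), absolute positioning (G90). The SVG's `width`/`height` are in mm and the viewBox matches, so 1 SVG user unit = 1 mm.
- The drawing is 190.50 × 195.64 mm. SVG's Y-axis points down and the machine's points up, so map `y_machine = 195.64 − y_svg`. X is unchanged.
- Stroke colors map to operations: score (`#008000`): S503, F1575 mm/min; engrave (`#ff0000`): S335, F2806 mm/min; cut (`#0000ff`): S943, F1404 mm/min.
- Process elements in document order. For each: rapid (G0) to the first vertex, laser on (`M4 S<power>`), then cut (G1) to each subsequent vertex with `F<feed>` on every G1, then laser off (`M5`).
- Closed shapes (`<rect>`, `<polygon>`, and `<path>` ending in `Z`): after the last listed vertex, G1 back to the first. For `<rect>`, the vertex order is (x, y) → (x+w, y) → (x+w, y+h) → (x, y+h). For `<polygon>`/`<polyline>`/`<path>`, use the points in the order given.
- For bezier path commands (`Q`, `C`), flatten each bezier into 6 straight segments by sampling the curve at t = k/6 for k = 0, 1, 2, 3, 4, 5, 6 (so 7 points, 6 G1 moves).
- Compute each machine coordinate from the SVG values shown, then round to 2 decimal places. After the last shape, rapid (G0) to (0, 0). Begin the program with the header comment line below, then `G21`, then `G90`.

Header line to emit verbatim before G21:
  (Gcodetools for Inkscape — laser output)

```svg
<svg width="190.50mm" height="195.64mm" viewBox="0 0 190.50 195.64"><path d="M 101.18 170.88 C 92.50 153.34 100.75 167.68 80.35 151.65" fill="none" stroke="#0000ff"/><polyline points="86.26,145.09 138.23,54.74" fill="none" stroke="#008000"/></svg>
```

(Gcodetools for Inkscape — laser output)
G21
G90
G0 X101.18 Y24.76
M4 S943
G1 X98.04 Y31.16 F1404
G1 X96.46 Y33.98 F1404
G1 X95.16 Y34.94 F1404
G1 X92.89 Y35.78 F1404
G1 X88.37 Y38.22 F1404
G1 X80.35 Y43.99 F1404
M5
G0 X86.26 Y50.55
M4 S503
G1 X138.23 Y140.90 F1575
M5
G0 X0.00 Y0.00

Since the viewBox matches the mm dimensions, user units are millimetres directly. The only transform is the Y-flip y_m = 195.64 − y_svg.

Shape 1 is a cubic bezier drawn with `<path>`. Its stroke #0000ff means cut at S943, F1404. After flipping Y the toolpath is (101.18,24.76) → (98.04,31.16) → (96.46,33.98) → (95.16,34.94) → (92.89,35.78) → (88.37,38.22) → (80.35,43.99).

Shape 2 is a line segment drawn with `<polyline>`. Its stroke #008000 means score at S503, F1575. After flipping Y the toolpath is (86.26,50.55) → (138.23,140.90).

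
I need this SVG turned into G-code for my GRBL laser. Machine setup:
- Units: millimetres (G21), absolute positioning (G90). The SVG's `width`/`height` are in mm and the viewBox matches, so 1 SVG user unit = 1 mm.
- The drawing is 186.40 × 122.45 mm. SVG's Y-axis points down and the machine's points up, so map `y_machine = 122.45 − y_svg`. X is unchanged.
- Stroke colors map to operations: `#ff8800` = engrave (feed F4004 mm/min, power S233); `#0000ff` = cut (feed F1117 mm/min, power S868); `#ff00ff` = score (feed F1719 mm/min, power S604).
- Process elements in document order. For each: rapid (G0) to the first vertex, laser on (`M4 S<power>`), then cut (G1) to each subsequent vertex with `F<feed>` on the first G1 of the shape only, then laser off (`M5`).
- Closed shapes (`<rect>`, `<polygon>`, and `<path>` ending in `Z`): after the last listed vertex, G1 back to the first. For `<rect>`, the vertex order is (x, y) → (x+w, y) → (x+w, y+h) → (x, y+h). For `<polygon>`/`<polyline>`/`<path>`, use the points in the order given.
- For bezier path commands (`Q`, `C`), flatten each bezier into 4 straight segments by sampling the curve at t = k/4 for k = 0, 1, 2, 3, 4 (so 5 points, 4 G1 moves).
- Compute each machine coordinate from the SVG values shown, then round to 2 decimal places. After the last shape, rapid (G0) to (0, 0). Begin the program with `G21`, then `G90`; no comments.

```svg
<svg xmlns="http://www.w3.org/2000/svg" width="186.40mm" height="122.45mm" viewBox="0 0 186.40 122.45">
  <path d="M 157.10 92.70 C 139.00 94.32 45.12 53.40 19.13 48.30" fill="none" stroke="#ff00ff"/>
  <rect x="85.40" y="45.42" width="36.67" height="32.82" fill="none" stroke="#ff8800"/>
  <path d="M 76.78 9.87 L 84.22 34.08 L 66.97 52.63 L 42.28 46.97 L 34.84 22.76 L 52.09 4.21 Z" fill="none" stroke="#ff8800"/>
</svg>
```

1 u = 1 mm; y_m = 122.45 − y.

[1] `<path>` cubic bezier, #ff00ff→score S604 F1719: (157.10,29.75) → (131.56,35.29) → (91.07,49.43) → (49.11,64.83) → (19.13,74.15)

[2] `<rect>` rectangle, #ff8800→engrave S233 F4004: (85.40,77.03) → (122.07,77.03) → (122.07,44.21) → (85.40,44.21) → (85.40,77.03) (closed)

[3] `<path>` regular polygon, #ff8800→engrave S233 F4004: (76.78,112.58) → (84.22,88.37) → (66.97,69.82) → (42.28,75.48) → (34.84,99.69) → (52.09,118.24) → (76.78,112.58) (closed)

G21
G90
G0 X157.10 Y29.75
M4 S604
G1 X131.56 Y35.29 F1719
G1 X91.07 Y49.43
G1 X49.11 Y64.83
G1 X19.13 Y74.15
M5
G0 X85.40 Y77.03
M4 S233
G1 X122.07 Y77.03 F4004
G1 X122.07 Y44.21
G1 X85.40 Y44.21
G1 X85.40 Y77.03
M5
G0 X76.78 Y112.58
M4 S233
G1 X84.22 Y88.37 F4004
G1 X66.97 Y69.82
G1 X42.28 Y75.48
G1 X34.84 Y99.69
G1 X52.09 Y118.24
G1 X76.78 Y112.58
M5
G0 X0.00 Y0.00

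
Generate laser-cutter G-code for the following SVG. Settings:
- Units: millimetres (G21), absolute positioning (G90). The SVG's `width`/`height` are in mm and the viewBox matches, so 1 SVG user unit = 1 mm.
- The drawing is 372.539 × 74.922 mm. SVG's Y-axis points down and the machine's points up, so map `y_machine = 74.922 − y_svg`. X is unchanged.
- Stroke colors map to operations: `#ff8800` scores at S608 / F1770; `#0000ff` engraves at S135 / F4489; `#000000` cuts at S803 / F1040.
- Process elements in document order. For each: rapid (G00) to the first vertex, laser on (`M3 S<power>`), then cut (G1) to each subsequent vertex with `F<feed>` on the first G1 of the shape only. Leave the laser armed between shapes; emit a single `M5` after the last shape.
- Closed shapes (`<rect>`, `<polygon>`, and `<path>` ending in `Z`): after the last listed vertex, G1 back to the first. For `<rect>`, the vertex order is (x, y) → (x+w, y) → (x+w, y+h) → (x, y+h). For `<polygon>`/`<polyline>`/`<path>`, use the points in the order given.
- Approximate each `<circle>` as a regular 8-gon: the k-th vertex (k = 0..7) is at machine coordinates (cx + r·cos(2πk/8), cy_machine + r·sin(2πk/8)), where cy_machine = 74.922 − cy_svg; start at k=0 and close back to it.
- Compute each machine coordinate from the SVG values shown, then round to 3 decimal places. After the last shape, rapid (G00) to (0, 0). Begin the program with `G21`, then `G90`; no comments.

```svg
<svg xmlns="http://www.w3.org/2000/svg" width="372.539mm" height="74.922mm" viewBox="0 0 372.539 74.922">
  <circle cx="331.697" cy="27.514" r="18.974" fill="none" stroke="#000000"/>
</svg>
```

1 u = 1 mm; y_m = 74.922 − y.

[1] `<circle>` circle, #000000→cut S803 F1040: (350.671,47.408) → (345.114,60.825) → (331.697,66.382) → (318.280,60.825) → (312.723,47.408) → (318.280,33.991) → (331.697,28.434) → (345.114,33.991) → (350.671,47.408) (closed)

G21
G90
G00 X350.671 Y47.408
M3 S803
G1 X345.114 Y60.825 F1040
G1 X331.697 Y66.382
G1 X318.280 Y60.825
G1 X312.723 Y47.408
G1 X318.280 Y33.991
G1 X331.697 Y28.434
G1 X345.114 Y33.991
G1 X350.671 Y47.408
M5
G00 X0.000 Y0.000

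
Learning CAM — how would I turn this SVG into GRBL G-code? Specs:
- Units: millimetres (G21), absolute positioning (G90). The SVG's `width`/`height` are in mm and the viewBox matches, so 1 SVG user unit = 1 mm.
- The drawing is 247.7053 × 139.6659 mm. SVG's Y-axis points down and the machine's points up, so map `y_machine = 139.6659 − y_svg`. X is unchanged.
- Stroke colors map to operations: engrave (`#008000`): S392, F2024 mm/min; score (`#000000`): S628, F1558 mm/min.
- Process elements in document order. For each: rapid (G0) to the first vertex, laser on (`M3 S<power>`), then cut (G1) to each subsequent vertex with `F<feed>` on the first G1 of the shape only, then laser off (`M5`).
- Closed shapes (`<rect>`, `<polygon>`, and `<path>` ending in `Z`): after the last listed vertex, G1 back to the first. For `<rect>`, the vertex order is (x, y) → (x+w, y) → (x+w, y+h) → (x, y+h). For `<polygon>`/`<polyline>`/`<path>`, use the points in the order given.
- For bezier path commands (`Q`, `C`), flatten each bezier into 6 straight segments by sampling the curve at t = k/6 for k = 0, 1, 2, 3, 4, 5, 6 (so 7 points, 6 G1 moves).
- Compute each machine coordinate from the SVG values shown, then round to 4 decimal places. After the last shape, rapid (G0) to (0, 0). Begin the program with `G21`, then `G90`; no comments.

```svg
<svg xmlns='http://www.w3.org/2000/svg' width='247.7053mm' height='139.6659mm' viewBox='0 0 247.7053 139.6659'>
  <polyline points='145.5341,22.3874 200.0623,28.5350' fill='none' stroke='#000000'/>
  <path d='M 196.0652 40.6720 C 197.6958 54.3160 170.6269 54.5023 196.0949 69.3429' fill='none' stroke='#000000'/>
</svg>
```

G21
G90
G0 X145.5341 Y117.2785
M3 S628
G1 X200.0623 Y111.1309 F1558
M5
G0 X196.0652 Y98.9939
M3 S628
G1 X194.8650 Y93.1632 F1558
G1 X191.1381 Y88.7946
G1 X187.1410 Y85.1072
G1 X185.1304 Y81.3200
G1 X187.3629 Y76.6523
G1 X196.0949 Y70.3230
M5
G0 X0.0000 Y0.0000

viewBox `0 0 247.7053 139.6659` with mm width/height → 1 unit = 1 mm. Flip: y_m = 139.6659 − y_svg.

**Shape 1** — `<polyline>` line segment, stroke `#000000` → score (S628, F1558). Machine vertices: (145.5341,117.2785) → (200.0623,111.1309). Open path.

**Shape 2** — `<path>` cubic bezier, stroke `#000000` → score (S628, F1558). Control points (SVG): P0=(196.0652,40.6720), P1=(197.6958,54.3160), P2=(170.6269,54.5023), P3=(196.0949,69.3429); sampled at t=k/6. Machine vertices: (196.0652,98.9939) → (194.8650,93.1632) → (191.1381,88.7946) → (187.1410,85.1072) → (185.1304,81.3200) → (187.3629,76.6523) → (196.0949,70.3230). Open path.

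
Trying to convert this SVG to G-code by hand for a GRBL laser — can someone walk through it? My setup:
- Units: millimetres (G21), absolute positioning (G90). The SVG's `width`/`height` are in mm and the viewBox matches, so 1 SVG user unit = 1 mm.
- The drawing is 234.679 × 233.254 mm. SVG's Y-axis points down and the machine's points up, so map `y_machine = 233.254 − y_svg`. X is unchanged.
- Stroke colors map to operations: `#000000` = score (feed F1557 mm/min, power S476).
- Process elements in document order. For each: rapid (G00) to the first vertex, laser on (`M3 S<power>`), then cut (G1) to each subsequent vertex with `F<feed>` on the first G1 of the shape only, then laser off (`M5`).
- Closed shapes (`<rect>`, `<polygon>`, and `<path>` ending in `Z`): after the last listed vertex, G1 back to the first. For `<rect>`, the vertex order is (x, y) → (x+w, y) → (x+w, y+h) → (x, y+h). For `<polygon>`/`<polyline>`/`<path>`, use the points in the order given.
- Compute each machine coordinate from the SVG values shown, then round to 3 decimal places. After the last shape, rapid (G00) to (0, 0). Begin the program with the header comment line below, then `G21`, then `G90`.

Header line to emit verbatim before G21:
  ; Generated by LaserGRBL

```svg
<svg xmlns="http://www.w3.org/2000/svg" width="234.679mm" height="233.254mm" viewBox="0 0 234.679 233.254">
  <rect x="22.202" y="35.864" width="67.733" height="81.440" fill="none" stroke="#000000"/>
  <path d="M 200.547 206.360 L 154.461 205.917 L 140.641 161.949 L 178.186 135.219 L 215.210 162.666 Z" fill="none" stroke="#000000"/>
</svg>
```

Since the viewBox matches the mm dimensions, user units are millimetres directly. The only transform is the Y-flip y_m = 233.254 − y_svg.

Shape 1 is a rectangle drawn with `<rect>`. Its stroke #000000 means score at S476, F1557. After flipping Y the toolpath is (22.202,197.390) → (89.935,197.390) → (89.935,115.950) → (22.202,115.950) → (22.202,197.390), returning to the start.

Shape 2 is a regular polygon drawn with `<path>`. Its stroke #000000 means score at S476, F1557. After flipping Y the toolpath is (200.547,26.894) → (154.461,27.337) → (140.641,71.305) → (178.186,98.035) → (215.210,70.588) → (200.547,26.894), returning to the start.

; Generated by LaserGRBL
G21
G90
G00 X22.202 Y197.390
M3 S476
G1 X89.935 Y197.390 F1557
G1 X89.935 Y115.950
G1 X22.202 Y115.950
G1 X22.202 Y197.390
M5
G00 X200.547 Y26.894
M3 S476
G1 X154.461 Y27.337 F1557
G1 X140.641 Y71.305
G1 X178.186 Y98.035
G1 X215.210 Y70.588
G1 X200.547 Y26.894
M5
G00 X0.000 Y0.000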